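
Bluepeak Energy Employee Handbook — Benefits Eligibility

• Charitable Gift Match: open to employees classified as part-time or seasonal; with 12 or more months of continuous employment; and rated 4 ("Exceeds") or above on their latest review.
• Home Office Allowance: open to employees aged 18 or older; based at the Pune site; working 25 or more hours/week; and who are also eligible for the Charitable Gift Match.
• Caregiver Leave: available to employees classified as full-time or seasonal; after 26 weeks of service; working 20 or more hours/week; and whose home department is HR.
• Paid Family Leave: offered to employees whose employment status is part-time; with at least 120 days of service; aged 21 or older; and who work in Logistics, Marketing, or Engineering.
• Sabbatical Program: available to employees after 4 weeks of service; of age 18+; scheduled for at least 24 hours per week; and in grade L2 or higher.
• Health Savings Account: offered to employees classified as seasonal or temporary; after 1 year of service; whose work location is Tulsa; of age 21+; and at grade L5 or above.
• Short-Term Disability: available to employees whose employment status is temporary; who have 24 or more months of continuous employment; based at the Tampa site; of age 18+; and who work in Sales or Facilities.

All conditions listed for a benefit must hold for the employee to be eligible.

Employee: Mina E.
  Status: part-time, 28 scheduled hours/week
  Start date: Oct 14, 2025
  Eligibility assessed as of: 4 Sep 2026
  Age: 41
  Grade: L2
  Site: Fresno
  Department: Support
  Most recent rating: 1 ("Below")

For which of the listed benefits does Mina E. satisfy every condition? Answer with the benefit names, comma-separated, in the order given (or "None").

Sabbatical Program

Service from Oct 14, 2025 to 4 Sep 2026: 325 days.
Charitable Gift Match — status part-time ✓; service 325 days < 12 months (≈360 days) ✗ → not eligible.
Home Office Allowance — age 41 ≥ 18 ✓; site Fresno ✗ (not Pune) → not eligible.
Caregiver Leave — status part-time ✗ (requires full-time or seasonal) → not eligible.
Paid Family Leave — status part-time ✓; service 325 days ≥ 120 days ✓; age 41 ≥ 21 ✓; dept Support ✗ → not eligible.
Sabbatical Program — service 325 days ≥ 4 weeks (≈28 days) ✓; age 41 ≥ 18 ✓; 28 hrs/wk ≥ 24 ✓; grade L2 ≥ L2 ✓ → eligible.
Health Savings Account — status part-time ✗ (requires seasonal or temporary) → not eligible.
Short-Term Disability — status part-time ✗ (requires temporary) → not eligible.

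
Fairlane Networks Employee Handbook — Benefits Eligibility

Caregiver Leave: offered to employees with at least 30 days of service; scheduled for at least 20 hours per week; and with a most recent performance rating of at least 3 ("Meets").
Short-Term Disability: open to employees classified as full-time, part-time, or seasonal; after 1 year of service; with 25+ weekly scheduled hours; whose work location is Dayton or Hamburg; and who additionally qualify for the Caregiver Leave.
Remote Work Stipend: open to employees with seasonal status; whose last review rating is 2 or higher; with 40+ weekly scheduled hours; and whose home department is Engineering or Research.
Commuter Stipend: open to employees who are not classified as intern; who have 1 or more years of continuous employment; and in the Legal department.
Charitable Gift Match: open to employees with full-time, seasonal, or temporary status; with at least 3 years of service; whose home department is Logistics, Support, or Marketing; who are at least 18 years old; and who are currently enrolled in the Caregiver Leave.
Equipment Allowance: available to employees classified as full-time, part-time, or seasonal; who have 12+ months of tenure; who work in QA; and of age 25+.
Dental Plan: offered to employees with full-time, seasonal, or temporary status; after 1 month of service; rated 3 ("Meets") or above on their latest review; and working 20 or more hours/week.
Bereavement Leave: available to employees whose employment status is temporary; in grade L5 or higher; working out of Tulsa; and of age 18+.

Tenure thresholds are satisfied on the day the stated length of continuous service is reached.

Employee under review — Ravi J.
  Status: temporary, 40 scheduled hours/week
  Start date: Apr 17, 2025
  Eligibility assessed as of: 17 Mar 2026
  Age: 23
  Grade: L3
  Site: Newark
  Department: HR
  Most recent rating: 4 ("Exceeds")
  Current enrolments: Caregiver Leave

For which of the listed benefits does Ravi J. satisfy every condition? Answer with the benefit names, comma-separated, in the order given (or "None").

Service from Apr 17, 2025 to 17 Mar 2026: 334 days.
Caregiver Leave — service 334 days ≥ 30 days ✓; 40 hrs/wk ≥ 20 ✓; rating 4 ≥ 3 ✓ → eligible.
Short-Term Disability — status temporary ✗ (requires full-time, part-time, or seasonal) → not eligible.
Remote Work Stipend — status temporary ✗ (requires seasonal) → not eligible.
Commuter Stipend — status temporary ✓ (not excluded); service 334 days < 1 year (≈365 days) ✗ → not eligible.
Charitable Gift Match — status temporary ✓; service 334 days < 3 years (≈1095 days) ✗ → not eligible.
Equipment Allowance — status temporary ✗ (requires full-time, part-time, or seasonal) → not eligible.
Dental Plan — status temporary ✓; service 334 days ≥ 1 month (≈30 days) ✓; rating 4 ≥ 3 ✓; 40 hrs/wk ≥ 20 ✓ → eligible.
Bereavement Leave — status temporary ✓; grade L3 < L5 ✗ → not eligible.

Caregiver Leave, Dental Plan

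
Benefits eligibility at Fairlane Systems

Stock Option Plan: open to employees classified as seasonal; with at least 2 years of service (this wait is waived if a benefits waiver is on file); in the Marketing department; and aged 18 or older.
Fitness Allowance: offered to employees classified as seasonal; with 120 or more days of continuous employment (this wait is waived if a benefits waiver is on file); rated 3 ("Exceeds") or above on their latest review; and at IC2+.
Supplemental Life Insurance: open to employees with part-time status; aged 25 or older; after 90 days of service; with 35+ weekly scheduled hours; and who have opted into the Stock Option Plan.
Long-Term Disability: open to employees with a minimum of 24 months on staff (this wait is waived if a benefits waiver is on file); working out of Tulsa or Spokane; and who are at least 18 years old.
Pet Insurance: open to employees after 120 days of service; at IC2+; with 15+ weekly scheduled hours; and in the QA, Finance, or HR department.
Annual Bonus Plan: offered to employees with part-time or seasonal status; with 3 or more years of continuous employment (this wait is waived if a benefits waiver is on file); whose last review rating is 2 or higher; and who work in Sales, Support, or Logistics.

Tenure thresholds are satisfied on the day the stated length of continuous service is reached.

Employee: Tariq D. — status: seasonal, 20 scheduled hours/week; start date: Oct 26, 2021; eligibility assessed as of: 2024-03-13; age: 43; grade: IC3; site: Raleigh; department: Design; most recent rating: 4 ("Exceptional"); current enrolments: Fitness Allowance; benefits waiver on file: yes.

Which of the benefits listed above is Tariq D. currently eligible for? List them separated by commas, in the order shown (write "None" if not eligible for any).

Service from Oct 26, 2021 to 2024-03-13: 869 days.
Stock Option Plan — status seasonal ✓; benefits waiver on file ✓; dept Design ✗ → not eligible.
Fitness Allowance — status seasonal ✓; benefits waiver on file ✓; rating 4 ≥ 3 ✓; grade IC3 ≥ IC2 ✓ → eligible.
Supplemental Life Insurance — status seasonal ✗ (requires part-time) → not eligible.
Long-Term Disability — benefits waiver on file ✓; site Raleigh ✗ (not Tulsa or Spokane) → not eligible.
Pet Insurance — service 869 days ≥ 120 days ✓; grade IC3 ≥ IC2 ✓; 20 hrs/wk ≥ 15 ✓; dept Design ✗ → not eligible.
Annual Bonus Plan — status seasonal ✓; benefits waiver on file ✓; rating 4 ≥ 2 ✓; dept Design ✗ → not eligible.

Fitness Allowance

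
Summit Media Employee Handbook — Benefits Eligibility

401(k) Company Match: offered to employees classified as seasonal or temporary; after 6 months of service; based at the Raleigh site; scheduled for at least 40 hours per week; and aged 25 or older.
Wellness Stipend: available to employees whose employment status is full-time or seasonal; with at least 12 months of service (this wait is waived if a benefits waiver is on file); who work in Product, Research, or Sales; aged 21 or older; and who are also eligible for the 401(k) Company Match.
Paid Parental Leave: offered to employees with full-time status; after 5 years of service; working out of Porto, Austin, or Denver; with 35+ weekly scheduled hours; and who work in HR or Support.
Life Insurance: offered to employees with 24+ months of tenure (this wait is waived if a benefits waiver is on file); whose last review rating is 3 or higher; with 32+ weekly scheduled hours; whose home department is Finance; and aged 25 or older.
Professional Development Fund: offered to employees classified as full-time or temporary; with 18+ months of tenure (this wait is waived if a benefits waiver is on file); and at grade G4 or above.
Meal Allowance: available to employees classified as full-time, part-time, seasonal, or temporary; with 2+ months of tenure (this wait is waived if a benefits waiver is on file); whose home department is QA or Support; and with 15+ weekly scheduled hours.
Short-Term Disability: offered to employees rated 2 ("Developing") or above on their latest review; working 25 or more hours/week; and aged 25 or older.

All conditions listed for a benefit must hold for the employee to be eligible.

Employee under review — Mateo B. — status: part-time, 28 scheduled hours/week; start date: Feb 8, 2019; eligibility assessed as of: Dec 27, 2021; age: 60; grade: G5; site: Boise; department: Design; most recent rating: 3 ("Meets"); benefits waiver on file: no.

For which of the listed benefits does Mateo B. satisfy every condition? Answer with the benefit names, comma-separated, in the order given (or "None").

Short-Term Disability

Service from Feb 8, 2019 to Dec 27, 2021: 1053 days.
401(k) Company Match — status part-time ✗ (requires seasonal or temporary) → not eligible.
Wellness Stipend — status part-time ✗ (requires full-time or seasonal) → not eligible.
Paid Parental Leave — status part-time ✗ (requires full-time) → not eligible.
Life Insurance — no waiver, service 1053 days ≥ 24 months (≈720 days) ✓; rating 3 ≥ 3 ✓; 28 hrs/wk < 32 ✗ → not eligible.
Professional Development Fund — status part-time ✗ (requires full-time or temporary) → not eligible.
Meal Allowance — status part-time ✓; no waiver, service 1053 days ≥ 2 months (≈60 days) ✓; dept Design ✗ → not eligible.
Short-Term Disability — rating 3 ≥ 2 ✓; 28 hrs/wk ≥ 25 ✓; age 60 ≥ 25 ✓ → eligible.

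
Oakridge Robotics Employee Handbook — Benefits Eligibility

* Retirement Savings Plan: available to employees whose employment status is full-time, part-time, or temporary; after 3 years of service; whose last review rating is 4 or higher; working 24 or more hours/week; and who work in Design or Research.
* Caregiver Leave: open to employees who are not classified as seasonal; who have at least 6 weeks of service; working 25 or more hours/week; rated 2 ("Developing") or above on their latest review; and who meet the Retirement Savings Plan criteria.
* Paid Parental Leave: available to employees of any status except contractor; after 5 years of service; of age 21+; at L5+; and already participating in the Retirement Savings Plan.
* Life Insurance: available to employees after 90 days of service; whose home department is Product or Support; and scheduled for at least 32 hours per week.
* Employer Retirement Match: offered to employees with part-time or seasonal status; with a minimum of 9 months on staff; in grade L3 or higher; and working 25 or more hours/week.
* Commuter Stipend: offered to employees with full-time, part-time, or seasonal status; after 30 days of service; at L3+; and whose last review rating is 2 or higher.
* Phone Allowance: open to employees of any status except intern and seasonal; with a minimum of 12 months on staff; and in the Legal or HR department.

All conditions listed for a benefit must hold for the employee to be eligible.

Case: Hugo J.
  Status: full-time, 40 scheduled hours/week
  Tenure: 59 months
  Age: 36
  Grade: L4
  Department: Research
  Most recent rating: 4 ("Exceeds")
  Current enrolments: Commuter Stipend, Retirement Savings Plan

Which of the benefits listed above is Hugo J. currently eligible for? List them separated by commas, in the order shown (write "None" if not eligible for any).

Retirement Savings Plan — status full-time ✓; service 59 months ≥ 3 years (≈1095 days) ✓; rating 4 ≥ 4 ✓; 40 hrs/wk ≥ 24 ✓; dept Research ✓ → eligible.
Caregiver Leave — status full-time ✓ (not excluded); service 59 months ≥ 6 weeks (≈42 days) ✓; 40 hrs/wk ≥ 25 ✓; rating 4 ≥ 2 ✓; eligible for Retirement Savings Plan ✓ → eligible.
Paid Parental Leave — status full-time ✓ (not excluded); service 59 months < 5 years (≈1825 days) ✗ → not eligible.
Life Insurance — service 59 months ≥ 90 days ✓; dept Research ✗ → not eligible.
Employer Retirement Match — status full-time ✗ (requires part-time or seasonal) → not eligible.
Commuter Stipend — status full-time ✓; service 59 months ≥ 30 days ✓; grade L4 ≥ L3 ✓; rating 4 ≥ 2 ✓ → eligible.
Phone Allowance — status full-time ✓ (not excluded); service 59 months ≥ 12 months ✓; dept Research ✗ → not eligible.

Retirement Savings Plan, Caregiver Leave, Commuter Stipend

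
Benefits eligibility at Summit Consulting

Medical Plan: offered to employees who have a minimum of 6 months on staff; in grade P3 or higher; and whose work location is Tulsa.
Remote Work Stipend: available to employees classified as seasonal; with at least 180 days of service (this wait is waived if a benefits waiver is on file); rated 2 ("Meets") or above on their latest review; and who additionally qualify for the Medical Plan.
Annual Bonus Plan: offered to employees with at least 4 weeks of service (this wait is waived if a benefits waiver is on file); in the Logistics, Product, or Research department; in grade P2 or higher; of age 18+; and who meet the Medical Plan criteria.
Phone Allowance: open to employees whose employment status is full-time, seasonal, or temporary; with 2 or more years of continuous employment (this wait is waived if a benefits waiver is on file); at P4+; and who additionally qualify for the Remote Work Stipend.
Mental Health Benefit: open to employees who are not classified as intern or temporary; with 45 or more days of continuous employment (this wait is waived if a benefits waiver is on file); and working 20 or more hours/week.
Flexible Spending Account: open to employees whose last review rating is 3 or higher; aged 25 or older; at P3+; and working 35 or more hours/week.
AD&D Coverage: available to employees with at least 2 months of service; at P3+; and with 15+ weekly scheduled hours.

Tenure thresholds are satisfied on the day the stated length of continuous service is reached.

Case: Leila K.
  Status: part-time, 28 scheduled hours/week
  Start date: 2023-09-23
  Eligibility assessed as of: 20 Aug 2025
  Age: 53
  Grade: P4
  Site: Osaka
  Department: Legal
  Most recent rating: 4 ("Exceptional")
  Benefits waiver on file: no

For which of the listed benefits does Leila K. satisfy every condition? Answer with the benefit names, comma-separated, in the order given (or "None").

Mental Health Benefit, AD&D Coverage

Service from 2023-09-23 to 20 Aug 2025: 697 days.
Medical Plan — service 697 days ≥ 6 months (≈180 days) ✓; grade P4 ≥ P3 ✓; site Osaka ✗ (not Tulsa) → not eligible.
Remote Work Stipend — status part-time ✗ (requires seasonal) → not eligible.
Annual Bonus Plan — no waiver, service 697 days ≥ 4 weeks (≈28 days) ✓; dept Legal ✗ → not eligible.
Phone Allowance — status part-time ✗ (requires full-time, seasonal, or temporary) → not eligible.
Mental Health Benefit — status part-time ✓ (not excluded); no waiver, service 697 days ≥ 45 days ✓; 28 hrs/wk ≥ 20 ✓ → eligible.
Flexible Spending Account — rating 4 ≥ 3 ✓; age 53 ≥ 25 ✓; grade P4 ≥ P3 ✓; 28 hrs/wk < 35 ✗ → not eligible.
AD&D Coverage — service 697 days ≥ 2 months (≈60 days) ✓; grade P4 ≥ P3 ✓; 28 hrs/wk ≥ 15 ✓ → eligible.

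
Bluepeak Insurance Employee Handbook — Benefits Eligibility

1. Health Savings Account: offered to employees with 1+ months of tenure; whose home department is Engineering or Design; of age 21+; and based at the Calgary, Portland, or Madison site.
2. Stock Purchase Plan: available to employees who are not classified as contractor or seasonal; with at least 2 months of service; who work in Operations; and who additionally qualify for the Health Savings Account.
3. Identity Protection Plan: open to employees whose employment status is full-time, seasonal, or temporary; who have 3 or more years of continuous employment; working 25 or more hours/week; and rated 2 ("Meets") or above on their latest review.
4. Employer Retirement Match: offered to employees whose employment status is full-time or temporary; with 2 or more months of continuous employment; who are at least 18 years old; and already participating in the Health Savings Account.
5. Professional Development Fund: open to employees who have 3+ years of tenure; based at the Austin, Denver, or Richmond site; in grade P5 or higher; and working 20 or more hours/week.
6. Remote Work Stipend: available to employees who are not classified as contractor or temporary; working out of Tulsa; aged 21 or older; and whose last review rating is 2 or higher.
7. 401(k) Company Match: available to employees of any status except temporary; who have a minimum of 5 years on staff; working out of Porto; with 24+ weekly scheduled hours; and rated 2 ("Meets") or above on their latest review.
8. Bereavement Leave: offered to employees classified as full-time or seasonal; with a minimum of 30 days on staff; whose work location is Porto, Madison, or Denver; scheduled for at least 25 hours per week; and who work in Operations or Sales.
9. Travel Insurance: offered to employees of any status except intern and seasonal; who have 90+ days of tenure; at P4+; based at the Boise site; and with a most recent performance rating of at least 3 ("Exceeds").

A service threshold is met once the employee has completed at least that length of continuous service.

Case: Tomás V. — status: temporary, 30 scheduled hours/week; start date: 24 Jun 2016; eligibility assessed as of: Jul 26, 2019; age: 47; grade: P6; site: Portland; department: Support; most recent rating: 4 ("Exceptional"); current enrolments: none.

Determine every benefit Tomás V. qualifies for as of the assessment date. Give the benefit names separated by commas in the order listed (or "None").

Service from 24 Jun 2016 to Jul 26, 2019: 1127 days.
Health Savings Account — service 1127 days ≥ 1 month (≈30 days) ✓; dept Support ✗ → not eligible.
Stock Purchase Plan — status temporary ✓ (not excluded); service 1127 days ≥ 2 months (≈60 days) ✓; dept Support ✗ → not eligible.
Identity Protection Plan — status temporary ✓; service 1127 days ≥ 3 years (≈1095 days) ✓; 30 hrs/wk ≥ 25 ✓; rating 4 ≥ 2 ✓ → eligible.
Employer Retirement Match — status temporary ✓; service 1127 days ≥ 2 months (≈60 days) ✓; age 47 ≥ 18 ✓; not enrolled in Health Savings Account ✗ → not eligible.
Professional Development Fund — service 1127 days ≥ 3 years (≈1095 days) ✓; site Portland ✗ (not Austin, Denver, or Richmond) → not eligible.
Remote Work Stipend — status temporary ✗ (excluded) → not eligible.
401(k) Company Match — status temporary ✗ (excluded) → not eligible.
Bereavement Leave — status temporary ✗ (requires full-time or seasonal) → not eligible.
Travel Insurance — status temporary ✓ (not excluded); service 1127 days ≥ 90 days ✓; grade P6 ≥ P4 ✓; site Portland ✗ (not Boise) → not eligible.

Identity Protection Plan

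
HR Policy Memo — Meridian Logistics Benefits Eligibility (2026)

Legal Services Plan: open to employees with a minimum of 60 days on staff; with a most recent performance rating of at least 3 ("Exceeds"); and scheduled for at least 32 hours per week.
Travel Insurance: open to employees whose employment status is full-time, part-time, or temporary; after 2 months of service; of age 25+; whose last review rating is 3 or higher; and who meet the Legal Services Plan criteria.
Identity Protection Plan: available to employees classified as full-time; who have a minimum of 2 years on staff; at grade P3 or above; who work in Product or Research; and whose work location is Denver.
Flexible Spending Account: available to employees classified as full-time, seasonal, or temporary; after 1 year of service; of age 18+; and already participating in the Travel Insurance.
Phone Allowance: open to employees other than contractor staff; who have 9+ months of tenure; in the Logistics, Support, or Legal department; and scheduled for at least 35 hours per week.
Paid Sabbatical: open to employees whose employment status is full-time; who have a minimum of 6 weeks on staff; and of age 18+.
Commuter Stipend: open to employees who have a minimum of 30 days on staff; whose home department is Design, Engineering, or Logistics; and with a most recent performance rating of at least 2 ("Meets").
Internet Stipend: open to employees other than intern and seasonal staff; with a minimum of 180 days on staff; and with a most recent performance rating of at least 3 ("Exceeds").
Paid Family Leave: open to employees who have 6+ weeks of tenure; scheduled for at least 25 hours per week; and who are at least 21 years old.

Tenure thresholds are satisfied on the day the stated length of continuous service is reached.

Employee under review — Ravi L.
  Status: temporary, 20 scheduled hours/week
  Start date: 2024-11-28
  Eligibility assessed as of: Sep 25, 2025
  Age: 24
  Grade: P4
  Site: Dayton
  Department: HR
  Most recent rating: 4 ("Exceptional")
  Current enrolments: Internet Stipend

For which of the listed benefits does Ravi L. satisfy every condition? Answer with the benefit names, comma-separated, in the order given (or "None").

Service from 2024-11-28 to Sep 25, 2025: 301 days.
Legal Services Plan — service 301 days ≥ 60 days ✓; rating 4 ≥ 3 ✓; 20 hrs/wk < 32 ✗ → not eligible.
Travel Insurance — status temporary ✓; service 301 days ≥ 2 months (≈60 days) ✓; age 24 < 25 ✗ → not eligible.
Identity Protection Plan — status temporary ✗ (requires full-time) → not eligible.
Flexible Spending Account — status temporary ✓; service 301 days < 1 year (≈365 days) ✗ → not eligible.
Phone Allowance — status temporary ✓ (not excluded); service 301 days ≥ 9 months (≈270 days) ✓; dept HR ✗ → not eligible.
Paid Sabbatical — status temporary ✗ (requires full-time) → not eligible.
Commuter Stipend — service 301 days ≥ 30 days ✓; dept HR ✗ → not eligible.
Internet Stipend — status temporary ✓ (not excluded); service 301 days ≥ 180 days ✓; rating 4 ≥ 3 ✓ → eligible.
Paid Family Leave — service 301 days ≥ 6 weeks (≈42 days) ✓; 20 hrs/wk < 25 ✗ → not eligible.

Internet Stipend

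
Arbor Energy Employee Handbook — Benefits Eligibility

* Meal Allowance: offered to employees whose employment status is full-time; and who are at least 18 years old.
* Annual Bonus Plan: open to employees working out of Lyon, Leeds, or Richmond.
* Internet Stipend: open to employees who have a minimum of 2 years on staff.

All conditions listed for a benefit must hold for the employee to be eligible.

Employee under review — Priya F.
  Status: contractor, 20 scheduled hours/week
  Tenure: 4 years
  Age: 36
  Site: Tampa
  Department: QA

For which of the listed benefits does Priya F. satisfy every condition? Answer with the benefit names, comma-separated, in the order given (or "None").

Meal Allowance — status contractor ✗ (requires full-time) → not eligible.
Annual Bonus Plan — site Tampa ✗ (not Lyon, Leeds, or Richmond) → not eligible.
Internet Stipend — service 4 years ≥ 2 years ✓ → eligible.

Internet Stipend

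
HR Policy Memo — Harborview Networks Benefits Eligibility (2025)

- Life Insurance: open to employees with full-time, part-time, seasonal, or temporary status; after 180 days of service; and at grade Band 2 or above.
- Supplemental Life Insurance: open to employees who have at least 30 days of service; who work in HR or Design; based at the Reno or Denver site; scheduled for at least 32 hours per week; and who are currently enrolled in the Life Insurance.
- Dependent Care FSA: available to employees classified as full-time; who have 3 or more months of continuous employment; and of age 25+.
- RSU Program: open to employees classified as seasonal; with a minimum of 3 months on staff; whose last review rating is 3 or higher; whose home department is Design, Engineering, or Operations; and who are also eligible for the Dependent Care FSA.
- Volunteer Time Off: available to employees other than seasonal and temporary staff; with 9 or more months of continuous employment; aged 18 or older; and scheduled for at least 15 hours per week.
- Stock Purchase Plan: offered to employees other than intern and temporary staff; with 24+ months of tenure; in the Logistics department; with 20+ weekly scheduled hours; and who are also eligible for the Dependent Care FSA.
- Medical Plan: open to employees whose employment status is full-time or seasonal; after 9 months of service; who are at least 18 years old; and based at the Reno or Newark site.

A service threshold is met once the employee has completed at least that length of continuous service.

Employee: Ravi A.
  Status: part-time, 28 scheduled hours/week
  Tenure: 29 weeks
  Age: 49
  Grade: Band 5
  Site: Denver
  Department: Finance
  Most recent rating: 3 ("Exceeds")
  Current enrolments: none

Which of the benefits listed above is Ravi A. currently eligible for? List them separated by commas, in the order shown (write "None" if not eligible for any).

Life Insurance

Life Insurance — status part-time ✓; service 29 weeks ≥ 180 days ✓; grade Band 5 ≥ Band 2 ✓ → eligible.
Supplemental Life Insurance — service 29 weeks ≥ 30 days ✓; dept Finance ✗ → not eligible.
Dependent Care FSA — status part-time ✗ (requires full-time) → not eligible.
RSU Program — status part-time ✗ (requires seasonal) → not eligible.
Volunteer Time Off — status part-time ✓ (not excluded); service 29 weeks < 9 months (≈270 days) ✗ → not eligible.
Stock Purchase Plan — status part-time ✓ (not excluded); service 29 weeks < 24 months (≈720 days) ✗ → not eligible.
Medical Plan — status part-time ✗ (requires full-time or seasonal) → not eligible.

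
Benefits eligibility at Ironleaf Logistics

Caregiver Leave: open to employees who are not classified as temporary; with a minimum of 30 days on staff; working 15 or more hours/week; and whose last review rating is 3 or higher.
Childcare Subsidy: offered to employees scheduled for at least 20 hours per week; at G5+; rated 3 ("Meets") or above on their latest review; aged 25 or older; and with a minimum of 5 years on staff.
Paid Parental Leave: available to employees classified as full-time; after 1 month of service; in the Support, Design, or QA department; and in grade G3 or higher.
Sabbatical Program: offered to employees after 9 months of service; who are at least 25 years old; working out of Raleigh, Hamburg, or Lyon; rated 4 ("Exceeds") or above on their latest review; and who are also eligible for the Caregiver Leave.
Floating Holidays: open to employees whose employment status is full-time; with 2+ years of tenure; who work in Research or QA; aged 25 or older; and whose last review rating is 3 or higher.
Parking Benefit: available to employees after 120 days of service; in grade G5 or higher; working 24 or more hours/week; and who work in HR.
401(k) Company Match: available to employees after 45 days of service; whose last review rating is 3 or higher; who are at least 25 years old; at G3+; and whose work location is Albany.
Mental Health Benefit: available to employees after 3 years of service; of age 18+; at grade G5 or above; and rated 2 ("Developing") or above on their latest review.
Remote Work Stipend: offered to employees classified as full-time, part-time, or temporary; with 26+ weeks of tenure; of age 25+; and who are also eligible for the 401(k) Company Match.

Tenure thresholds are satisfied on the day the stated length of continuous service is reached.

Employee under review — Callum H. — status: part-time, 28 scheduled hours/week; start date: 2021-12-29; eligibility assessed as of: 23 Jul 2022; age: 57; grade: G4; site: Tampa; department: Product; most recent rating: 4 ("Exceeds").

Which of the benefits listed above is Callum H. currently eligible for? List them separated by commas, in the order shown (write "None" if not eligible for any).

Service from 2021-12-29 to 23 Jul 2022: 206 days.
Caregiver Leave — status part-time ✓ (not excluded); service 206 days ≥ 30 days ✓; 28 hrs/wk ≥ 15 ✓; rating 4 ≥ 3 ✓ → eligible.
Childcare Subsidy — 28 hrs/wk ≥ 20 ✓; grade G4 < G5 ✗ → not eligible.
Paid Parental Leave — status part-time ✗ (requires full-time) → not eligible.
Sabbatical Program — service 206 days < 9 months (≈270 days) ✗ → not eligible.
Floating Holidays — status part-time ✗ (requires full-time) → not eligible.
Parking Benefit — service 206 days ≥ 120 days ✓; grade G4 < G5 ✗ → not eligible.
401(k) Company Match — service 206 days ≥ 45 days ✓; rating 4 ≥ 3 ✓; age 57 ≥ 25 ✓; grade G4 ≥ G3 ✓; site Tampa ✗ (not Albany) → not eligible.
Mental Health Benefit — service 206 days < 3 years (≈1095 days) ✗ → not eligible.
Remote Work Stipend — status part-time ✓; service 206 days ≥ 26 weeks (≈182 days) ✓; age 57 ≥ 25 ✓; not eligible for 401(k) Company Match ✗ → not eligible.

Caregiver Leave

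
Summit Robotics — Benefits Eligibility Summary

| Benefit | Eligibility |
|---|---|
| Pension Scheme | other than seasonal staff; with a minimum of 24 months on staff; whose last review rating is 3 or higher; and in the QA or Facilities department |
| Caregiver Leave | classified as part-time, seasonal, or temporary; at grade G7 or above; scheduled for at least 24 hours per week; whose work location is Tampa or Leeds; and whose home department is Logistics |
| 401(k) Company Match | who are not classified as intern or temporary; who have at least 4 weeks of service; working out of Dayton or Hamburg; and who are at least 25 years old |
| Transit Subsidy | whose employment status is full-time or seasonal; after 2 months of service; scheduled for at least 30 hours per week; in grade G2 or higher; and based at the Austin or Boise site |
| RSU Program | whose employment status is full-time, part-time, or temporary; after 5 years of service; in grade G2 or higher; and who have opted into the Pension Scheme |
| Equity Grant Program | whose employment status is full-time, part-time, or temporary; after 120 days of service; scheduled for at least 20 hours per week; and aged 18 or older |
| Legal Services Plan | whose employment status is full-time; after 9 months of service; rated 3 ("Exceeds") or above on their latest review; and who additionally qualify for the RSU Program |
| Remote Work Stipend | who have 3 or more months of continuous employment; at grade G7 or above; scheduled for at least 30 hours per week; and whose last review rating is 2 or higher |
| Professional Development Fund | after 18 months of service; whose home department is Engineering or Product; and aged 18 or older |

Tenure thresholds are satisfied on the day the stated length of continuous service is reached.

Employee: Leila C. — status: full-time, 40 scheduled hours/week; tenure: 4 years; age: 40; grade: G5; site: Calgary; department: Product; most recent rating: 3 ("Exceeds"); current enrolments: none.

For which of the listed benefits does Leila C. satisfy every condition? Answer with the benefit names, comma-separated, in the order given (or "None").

Pension Scheme — status full-time ✓ (not excluded); service 4 years ≥ 24 months (≈720 days) ✓; rating 3 ≥ 3 ✓; dept Product ✗ → not eligible.
Caregiver Leave — status full-time ✗ (requires part-time, seasonal, or temporary) → not eligible.
401(k) Company Match — status full-time ✓ (not excluded); service 4 years ≥ 4 weeks (≈28 days) ✓; site Calgary ✗ (not Dayton or Hamburg) → not eligible.
Transit Subsidy — status full-time ✓; service 4 years ≥ 2 months (≈60 days) ✓; 40 hrs/wk ≥ 30 ✓; grade G5 ≥ G2 ✓; site Calgary ✗ (not Austin or Boise) → not eligible.
RSU Program — status full-time ✓; service 4 years < 5 years ✗ → not eligible.
Equity Grant Program — status full-time ✓; service 4 years ≥ 120 days ✓; 40 hrs/wk ≥ 20 ✓; age 40 ≥ 18 ✓ → eligible.
Legal Services Plan — status full-time ✓; service 4 years ≥ 9 months (≈270 days) ✓; rating 3 ≥ 3 ✓; not eligible for RSU Program ✗ → not eligible.
Remote Work Stipend — service 4 years ≥ 3 months (≈90 days) ✓; grade G5 < G7 ✗ → not eligible.
Professional Development Fund — service 4 years ≥ 18 months (≈540 days) ✓; dept Product ✓; age 40 ≥ 18 ✓ → eligible.

Equity Grant Program, Professional Development Fund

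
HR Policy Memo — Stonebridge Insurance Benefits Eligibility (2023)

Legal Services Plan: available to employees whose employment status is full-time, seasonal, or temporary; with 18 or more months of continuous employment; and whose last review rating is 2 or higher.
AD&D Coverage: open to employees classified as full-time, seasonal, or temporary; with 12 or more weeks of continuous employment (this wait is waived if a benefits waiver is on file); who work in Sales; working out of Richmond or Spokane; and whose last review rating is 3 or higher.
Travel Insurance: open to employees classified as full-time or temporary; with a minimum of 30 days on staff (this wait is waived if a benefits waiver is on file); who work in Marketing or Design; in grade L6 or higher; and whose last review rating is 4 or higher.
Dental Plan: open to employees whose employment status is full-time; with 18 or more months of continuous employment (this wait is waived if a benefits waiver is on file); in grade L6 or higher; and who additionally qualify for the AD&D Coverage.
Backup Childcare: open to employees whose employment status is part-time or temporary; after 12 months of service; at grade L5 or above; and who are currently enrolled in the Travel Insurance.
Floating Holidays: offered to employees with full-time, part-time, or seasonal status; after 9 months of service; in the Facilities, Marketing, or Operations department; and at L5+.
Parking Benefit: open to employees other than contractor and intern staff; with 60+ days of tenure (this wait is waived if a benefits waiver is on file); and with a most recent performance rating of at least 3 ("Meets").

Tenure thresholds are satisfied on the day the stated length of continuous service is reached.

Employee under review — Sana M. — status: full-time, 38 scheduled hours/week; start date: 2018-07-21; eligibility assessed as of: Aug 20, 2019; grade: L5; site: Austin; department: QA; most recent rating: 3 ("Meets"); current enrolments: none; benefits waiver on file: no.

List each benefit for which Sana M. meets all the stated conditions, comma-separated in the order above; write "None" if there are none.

Service from 2018-07-21 to Aug 20, 2019: 395 days.
Legal Services Plan — status full-time ✓; service 395 days < 18 months (≈540 days) ✗ → not eligible.
AD&D Coverage — status full-time ✓; no waiver, service 395 days ≥ 12 weeks (≈84 days) ✓; dept QA ✗ → not eligible.
Travel Insurance — status full-time ✓; no waiver, service 395 days ≥ 30 days ✓; dept QA ✗ → not eligible.
Dental Plan — status full-time ✓; no waiver, service 395 days < 18 months (≈540 days) ✗ → not eligible.
Backup Childcare — status full-time ✗ (requires part-time or temporary) → not eligible.
Floating Holidays — status full-time ✓; service 395 days ≥ 9 months (≈270 days) ✓; dept QA ✗ → not eligible.
Parking Benefit — status full-time ✓ (not excluded); no waiver, service 395 days ≥ 60 days ✓; rating 3 ≥ 3 ✓ → eligible.

Parking Benefit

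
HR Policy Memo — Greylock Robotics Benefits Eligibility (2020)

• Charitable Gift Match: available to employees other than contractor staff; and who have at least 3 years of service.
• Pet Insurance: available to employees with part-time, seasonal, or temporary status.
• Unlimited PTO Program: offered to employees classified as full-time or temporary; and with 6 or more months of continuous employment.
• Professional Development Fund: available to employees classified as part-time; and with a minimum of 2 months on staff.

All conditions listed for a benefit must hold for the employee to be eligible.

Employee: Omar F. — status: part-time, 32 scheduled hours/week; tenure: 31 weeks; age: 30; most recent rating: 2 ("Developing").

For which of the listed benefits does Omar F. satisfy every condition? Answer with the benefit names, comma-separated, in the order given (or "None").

Pet Insurance, Professional Development Fund

Charitable Gift Match — status part-time ✓ (not excluded); service 31 weeks < 3 years (≈1095 days) ✗ → not eligible.
Pet Insurance — status part-time ✓ → eligible.
Unlimited PTO Program — status part-time ✗ (requires full-time or temporary) → not eligible.
Professional Development Fund — status part-time ✓; service 31 weeks ≥ 2 months (≈60 days) ✓ → eligible.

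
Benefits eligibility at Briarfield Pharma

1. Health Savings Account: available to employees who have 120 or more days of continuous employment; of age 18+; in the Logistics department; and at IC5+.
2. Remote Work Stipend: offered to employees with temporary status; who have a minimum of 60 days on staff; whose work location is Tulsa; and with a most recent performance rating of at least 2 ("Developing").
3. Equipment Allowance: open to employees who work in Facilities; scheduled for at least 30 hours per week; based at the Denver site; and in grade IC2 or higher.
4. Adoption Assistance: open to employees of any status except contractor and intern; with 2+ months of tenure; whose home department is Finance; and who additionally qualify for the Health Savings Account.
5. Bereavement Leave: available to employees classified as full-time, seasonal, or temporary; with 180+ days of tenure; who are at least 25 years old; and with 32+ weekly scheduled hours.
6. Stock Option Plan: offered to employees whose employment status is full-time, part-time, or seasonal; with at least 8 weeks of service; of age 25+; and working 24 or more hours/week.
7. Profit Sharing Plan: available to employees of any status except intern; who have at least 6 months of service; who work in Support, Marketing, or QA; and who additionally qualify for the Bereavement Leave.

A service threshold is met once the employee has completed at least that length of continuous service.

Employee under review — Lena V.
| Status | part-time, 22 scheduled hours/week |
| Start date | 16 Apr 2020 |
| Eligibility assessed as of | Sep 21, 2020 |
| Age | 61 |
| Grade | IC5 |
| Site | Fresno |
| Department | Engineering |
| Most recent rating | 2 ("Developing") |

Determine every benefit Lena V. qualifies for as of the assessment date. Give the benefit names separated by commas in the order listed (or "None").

None

Service from 16 Apr 2020 to Sep 21, 2020: 158 days.
Health Savings Account — service 158 days ≥ 120 days ✓; age 61 ≥ 18 ✓; dept Engineering ✗ → not eligible.
Remote Work Stipend — status part-time ✗ (requires temporary) → not eligible.
Equipment Allowance — dept Engineering ✗ → not eligible.
Adoption Assistance — status part-time ✓ (not excluded); service 158 days ≥ 2 months (≈60 days) ✓; dept Engineering ✗ → not eligible.
Bereavement Leave — status part-time ✗ (requires full-time, seasonal, or temporary) → not eligible.
Stock Option Plan — status part-time ✓; service 158 days ≥ 8 weeks (≈56 days) ✓; age 61 ≥ 25 ✓; 22 hrs/wk < 24 ✗ → not eligible.
Profit Sharing Plan — status part-time ✓ (not excluded); service 158 days < 6 months (≈180 days) ✗ → not eligible.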